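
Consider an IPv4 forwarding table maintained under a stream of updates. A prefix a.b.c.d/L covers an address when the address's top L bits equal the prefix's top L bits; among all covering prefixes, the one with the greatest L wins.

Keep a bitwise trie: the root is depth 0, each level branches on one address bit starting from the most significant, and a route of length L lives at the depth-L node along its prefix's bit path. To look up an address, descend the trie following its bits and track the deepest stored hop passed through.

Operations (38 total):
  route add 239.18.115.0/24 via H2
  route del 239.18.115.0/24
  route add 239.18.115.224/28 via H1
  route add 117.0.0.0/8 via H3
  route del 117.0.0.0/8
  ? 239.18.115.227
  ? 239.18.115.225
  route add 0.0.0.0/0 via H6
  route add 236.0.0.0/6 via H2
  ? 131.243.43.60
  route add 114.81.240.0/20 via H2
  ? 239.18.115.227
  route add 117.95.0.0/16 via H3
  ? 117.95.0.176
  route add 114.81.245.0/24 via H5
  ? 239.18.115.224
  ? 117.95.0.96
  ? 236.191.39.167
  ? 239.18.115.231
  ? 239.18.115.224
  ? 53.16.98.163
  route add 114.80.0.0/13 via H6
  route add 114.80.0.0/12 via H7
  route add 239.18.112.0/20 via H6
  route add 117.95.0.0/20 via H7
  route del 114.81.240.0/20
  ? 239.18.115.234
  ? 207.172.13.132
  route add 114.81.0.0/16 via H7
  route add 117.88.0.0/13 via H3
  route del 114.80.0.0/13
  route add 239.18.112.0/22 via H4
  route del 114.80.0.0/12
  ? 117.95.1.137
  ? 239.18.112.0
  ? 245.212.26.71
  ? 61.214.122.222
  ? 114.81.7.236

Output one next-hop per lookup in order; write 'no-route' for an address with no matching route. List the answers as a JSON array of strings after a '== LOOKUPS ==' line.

Apply in order:
  add 239.18.115.0/24 -> H2 at depth 24
  del 239.18.115.0/24 (clear depth 24)
  add 239.18.115.224/28 -> H1 at depth 28
  add 117.0.0.0/8 -> H3 at depth 8
  del 117.0.0.0/8 (clear depth 8)
  lookup 239.18.115.227: bits 1110111100010010011100111110 walk d0:-→d1:-→d2:-→d3:-→d4:-→d5:-→d6:-→d7:-→d8:-→d9:-→d10:-→d11:-→d12:-→d13:-→d14:-→d15:-→d16:-→d17:-→d18:-→d19:-→d20:-→d21:-→d22:-→d23:-→d24:-→d25:-→d26:-→d27:-→d28:H1 -> H1
  lookup 239.18.115.225: bits 1110111100010010011100111110 walk d0:-→d1:-→d2:-→d3:-→d4:-→d5:-→d6:-→d7:-→d8:-→d9:-→d10:-→d11:-→d12:-→d13:-→d14:-→d15:-→d16:-→d17:-→d18:-→d19:-→d20:-→d21:-→d22:-→d23:-→d24:-→d25:-→d26:-→d27:-→d28:H1 -> H1
  add 0.0.0.0/0 -> H6 at depth 0
  add 236.0.0.0/6 -> H2 at depth 6
  lookup 131.243.43.60: bits 1 walk d0:H6→d1:- -> H6
  add 114.81.240.0/20 -> H2 at depth 20
  lookup 239.18.115.227: bits 1110111100010010011100111110 walk d0:H6→d1:-→d2:-→d3:-→d4:-→d5:-→d6:H2→d7:-→d8:-→d9:-→d10:-→d11:-→d12:-→d13:-→d14:-→d15:-→d16:-→d17:-→d18:-→d19:-→d20:-→d21:-→d22:-→d23:-→d24:-→d25:-→d26:-→d27:-→d28:H1 -> H1
  add 117.95.0.0/16 -> H3 at depth 16
  lookup 117.95.0.176: bits 0111010101011111 walk d0:H6→d1:-→d2:-→d3:-→d4:-→d5:-→d6:-→d7:-→d8:-→d9:-→d10:-→d11:-→d12:-→d13:-→d14:-→d15:-→d16:H3 -> H3
  add 114.81.245.0/24 -> H5 at depth 24
  lookup 239.18.115.224: bits 1110111100010010011100111110 walk d0:H6→d1:-→d2:-→d3:-→d4:-→d5:-→d6:H2→d7:-→d8:-→d9:-→d10:-→d11:-→d12:-→d13:-→d14:-→d15:-→d16:-→d17:-→d18:-→d19:-→d20:-→d21:-→d22:-→d23:-→d24:-→d25:-→d26:-→d27:-→d28:H1 -> H1
  lookup 117.95.0.96: bits 0111010101011111 walk d0:H6→d1:-→d2:-→d3:-→d4:-→d5:-→d6:-→d7:-→d8:-→d9:-→d10:-→d11:-→d12:-→d13:-→d14:-→d15:-→d16:H3 -> H3
  lookup 236.191.39.167: bits 111011 walk d0:H6→d1:-→d2:-→d3:-→d4:-→d5:-→d6:H2 -> H2
  lookup 239.18.115.231: bits 1110111100010010011100111110 walk d0:H6→d1:-→d2:-→d3:-→d4:-→d5:-→d6:H2→d7:-→d8:-→d9:-→d10:-→d11:-→d12:-→d13:-→d14:-→d15:-→d16:-→d17:-→d18:-→d19:-→d20:-→d21:-→d22:-→d23:-→d24:-→d25:-→d26:-→d27:-→d28:H1 -> H1
  lookup 239.18.115.224: bits 1110111100010010011100111110 walk d0:H6→d1:-→d2:-→d3:-→d4:-→d5:-→d6:H2→d7:-→d8:-→d9:-→d10:-→d11:-→d12:-→d13:-→d14:-→d15:-→d16:-→d17:-→d18:-→d19:-→d20:-→d21:-→d22:-→d23:-→d24:-→d25:-→d26:-→d27:-→d28:H1 -> H1
  lookup 53.16.98.163: bits 0 walk d0:H6→d1:- -> H6
  add 114.80.0.0/13 -> H6 at depth 13
  add 114.80.0.0/12 -> H7 at depth 12
  add 239.18.112.0/20 -> H6 at depth 20
  add 117.95.0.0/20 -> H7 at depth 20
  del 114.81.240.0/20 (clear depth 20)
  lookup 239.18.115.234: bits 1110111100010010011100111110 walk d0:H6→d1:-→d2:-→d3:-→d4:-→d5:-→d6:H2→d7:-→d8:-→d9:-→d10:-→d11:-→d12:-→d13:-→d14:-→d15:-→d16:-→d17:-→d18:-→d19:-→d20:H6→d21:-→d22:-→d23:-→d24:-→d25:-→d26:-→d27:-→d28:H1 -> H1
  lookup 207.172.13.132: bits 11 walk d0:H6→d1:-→d2:- -> H6
  add 114.81.0.0/16 -> H7 at depth 16
  add 117.88.0.0/13 -> H3 at depth 13
  del 114.80.0.0/13 (clear depth 13)
  add 239.18.112.0/22 -> H4 at depth 22
  del 114.80.0.0/12 (clear depth 12)
  lookup 117.95.1.137: bits 01110101010111110000 walk d0:H6→d1:-→d2:-→d3:-→d4:-→d5:-→d6:-→d7:-→d8:-→d9:-→d10:-→d11:-→d12:-→d13:H3→d14:-→d15:-→d16:H3→d17:-→d18:-→d19:-→d20:H7 -> H7
  lookup 239.18.112.0: bits 1110111100010010011100 walk d0:H6→d1:-→d2:-→d3:-→d4:-→d5:-→d6:H2→d7:-→d8:-→d9:-→d10:-→d11:-→d12:-→d13:-→d14:-→d15:-→d16:-→d17:-→d18:-→d19:-→d20:H6→d21:-→d22:H4 -> H4
  lookup 245.212.26.71: bits 111 walk d0:H6→d1:-→d2:-→d3:- -> H6
  lookup 61.214.122.222: bits 0 walk d0:H6→d1:- -> H6
  lookup 114.81.7.236: bits 0111001001010001 walk d0:H6→d1:-→d2:-→d3:-→d4:-→d5:-→d6:-→d7:-→d8:-→d9:-→d10:-→d11:-→d12:-→d13:-→d14:-→d15:-→d16:H7 -> H7

== LOOKUPS ==
["H1","H1","H6","H1","H3","H1","H3","H2","H1","H1","H6","H1","H6","H7","H4","H6","H6","H7"]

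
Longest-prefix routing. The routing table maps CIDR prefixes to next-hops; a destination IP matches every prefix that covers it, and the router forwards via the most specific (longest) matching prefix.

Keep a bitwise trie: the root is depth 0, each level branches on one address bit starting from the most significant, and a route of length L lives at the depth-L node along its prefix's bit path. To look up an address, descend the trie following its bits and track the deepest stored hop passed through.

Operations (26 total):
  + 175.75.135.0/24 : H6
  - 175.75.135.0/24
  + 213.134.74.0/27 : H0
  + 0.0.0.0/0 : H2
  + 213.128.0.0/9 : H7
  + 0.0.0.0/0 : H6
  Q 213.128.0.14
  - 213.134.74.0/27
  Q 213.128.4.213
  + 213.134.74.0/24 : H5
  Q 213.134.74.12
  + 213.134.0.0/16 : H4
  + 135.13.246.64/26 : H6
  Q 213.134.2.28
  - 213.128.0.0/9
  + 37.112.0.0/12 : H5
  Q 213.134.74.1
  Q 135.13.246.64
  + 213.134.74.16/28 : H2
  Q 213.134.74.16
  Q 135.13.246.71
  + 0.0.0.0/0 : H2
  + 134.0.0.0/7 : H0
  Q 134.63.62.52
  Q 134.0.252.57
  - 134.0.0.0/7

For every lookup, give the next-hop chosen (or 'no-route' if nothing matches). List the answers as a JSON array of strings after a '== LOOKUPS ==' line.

Trace:
  add 175.75.135.0/24 -> H6 at depth 24
  del 175.75.135.0/24 (clear depth 24)
  add 213.134.74.0/27 -> H0 at depth 27
  add 0.0.0.0/0 -> H2 at depth 0
  add 213.128.0.0/9 -> H7 at depth 9
  add 0.0.0.0/0 -> H6 at depth 0
  lookup 213.128.0.14: bits 1101010110000 walk d0:H6→d1:-→d2:-→d3:-→d4:-→d5:-→d6:-→d7:-→d8:-→d9:H7→d10:-→d11:-→d12:-→d13:- -> H7
  del 213.134.74.0/27 (clear depth 27)
  lookup 213.128.4.213: bits 1101010110000 walk d0:H6→d1:-→d2:-→d3:-→d4:-→d5:-→d6:-→d7:-→d8:-→d9:H7→d10:-→d11:-→d12:-→d13:- -> H7
  add 213.134.74.0/24 -> H5 at depth 24
  lookup 213.134.74.12: bits 110101011000011001001010000 walk d0:H6→d1:-→d2:-→d3:-→d4:-→d5:-→d6:-→d7:-→d8:-→d9:H7→d10:-→d11:-→d12:-→d13:-→d14:-→d15:-→d16:-→d17:-→d18:-→d19:-→d20:-→d21:-→d22:-→d23:-→d24:H5→d25:-→d26:-→d27:- -> H5
  add 213.134.0.0/16 -> H4 at depth 16
  add 135.13.246.64/26 -> H6 at depth 26
  lookup 213.134.2.28: bits 11010101100001100 walk d0:H6→d1:-→d2:-→d3:-→d4:-→d5:-→d6:-→d7:-→d8:-→d9:H7→d10:-→d11:-→d12:-→d13:-→d14:-→d15:-→d16:H4→d17:- -> H4
  del 213.128.0.0/9 (clear depth 9)
  add 37.112.0.0/12 -> H5 at depth 12
  lookup 213.134.74.1: bits 110101011000011001001010000 walk d0:H6→d1:-→d2:-→d3:-→d4:-→d5:-→d6:-→d7:-→d8:-→d9:-→d10:-→d11:-→d12:-→d13:-→d14:-→d15:-→d16:H4→d17:-→d18:-→d19:-→d20:-→d21:-→d22:-→d23:-→d24:H5→d25:-→d26:-→d27:- -> H5
  lookup 135.13.246.64: bits 10000111000011011111011001 walk d0:H6→d1:-→d2:-→d3:-→d4:-→d5:-→d6:-→d7:-→d8:-→d9:-→d10:-→d11:-→d12:-→d13:-→d14:-→d15:-→d16:-→d17:-→d18:-→d19:-→d20:-→d21:-→d22:-→d23:-→d24:-→d25:-→d26:H6 -> H6
  add 213.134.74.16/28 -> H2 at depth 28
  lookup 213.134.74.16: bits 1101010110000110010010100001 walk d0:H6→d1:-→d2:-→d3:-→d4:-→d5:-→d6:-→d7:-→d8:-→d9:-→d10:-→d11:-→d12:-→d13:-→d14:-→d15:-→d16:H4→d17:-→d18:-→d19:-→d20:-→d21:-→d22:-→d23:-→d24:H5→d25:-→d26:-→d27:-→d28:H2 -> H2
  lookup 135.13.246.71: bits 10000111000011011111011001 walk d0:H6→d1:-→d2:-→d3:-→d4:-→d5:-→d6:-→d7:-→d8:-→d9:-→d10:-→d11:-→d12:-→d13:-→d14:-→d15:-→d16:-→d17:-→d18:-→d19:-→d20:-→d21:-→d22:-→d23:-→d24:-→d25:-→d26:H6 -> H6
  add 0.0.0.0/0 -> H2 at depth 0
  add 134.0.0.0/7 -> H0 at depth 7
  lookup 134.63.62.52: bits 1000011 walk d0:H2→d1:-→d2:-→d3:-→d4:-→d5:-→d6:-→d7:H0 -> H0
  lookup 134.0.252.57: bits 1000011 walk d0:H2→d1:-→d2:-→d3:-→d4:-→d5:-→d6:-→d7:H0 -> H0
  del 134.0.0.0/7 (clear depth 7)

== LOOKUPS ==
["H7","H7","H5","H4","H5","H6","H2","H6","H0","H0"]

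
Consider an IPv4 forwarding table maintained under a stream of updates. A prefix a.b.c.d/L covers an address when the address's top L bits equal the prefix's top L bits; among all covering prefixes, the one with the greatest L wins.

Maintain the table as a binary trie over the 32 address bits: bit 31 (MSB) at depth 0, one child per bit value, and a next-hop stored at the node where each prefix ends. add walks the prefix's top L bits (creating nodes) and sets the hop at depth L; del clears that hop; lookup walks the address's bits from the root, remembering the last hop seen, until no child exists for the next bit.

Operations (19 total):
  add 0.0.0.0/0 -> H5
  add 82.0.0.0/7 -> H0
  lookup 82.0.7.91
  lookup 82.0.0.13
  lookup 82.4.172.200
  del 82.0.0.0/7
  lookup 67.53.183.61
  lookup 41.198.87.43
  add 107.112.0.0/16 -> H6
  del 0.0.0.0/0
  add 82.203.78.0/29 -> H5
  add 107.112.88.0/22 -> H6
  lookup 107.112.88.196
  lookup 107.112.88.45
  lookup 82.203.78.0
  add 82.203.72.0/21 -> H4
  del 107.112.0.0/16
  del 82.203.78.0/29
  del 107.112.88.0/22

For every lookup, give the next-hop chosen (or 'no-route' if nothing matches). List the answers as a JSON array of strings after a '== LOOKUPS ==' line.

Trace:
  + 0.0.0.0/0 (H5) depth=0
  + 82.0.0.0/7 (H0) depth=7
  lookup 82.0.7.91: bits 0101001 walk d0:H5→d1:-→d2:-→d3:-→d4:-→d5:-→d6:-→d7:H0 -> H0
  lookup 82.0.0.13: bits 0101001 walk d0:H5→d1:-→d2:-→d3:-→d4:-→d5:-→d6:-→d7:H0 -> H0
  lookup 82.4.172.200: bits 0101001 walk d0:H5→d1:-→d2:-→d3:-→d4:-→d5:-→d6:-→d7:H0 -> H0
  - 82.0.0.0/7 clear@7
  lookup 67.53.183.61: bits 010 walk d0:H5→d1:-→d2:-→d3:- -> H5
  lookup 41.198.87.43: bits 0 walk d0:H5→d1:- -> H5
  + 107.112.0.0/16 (H6) depth=16
  - 0.0.0.0/0 clear@0
  + 82.203.78.0/29 (H5) depth=29
  + 107.112.88.0/22 (H6) depth=22
  lookup 107.112.88.196: bits 0110101101110000010110 walk d0:-→d1:-→d2:-→d3:-→d4:-→d5:-→d6:-→d7:-→d8:-→d9:-→d10:-→d11:-→d12:-→d13:-→d14:-→d15:-→d16:H6→d17:-→d18:-→d19:-→d20:-→d21:-→d22:H6 -> H6
  lookup 107.112.88.45: bits 0110101101110000010110 walk d0:-→d1:-→d2:-→d3:-→d4:-→d5:-→d6:-→d7:-→d8:-→d9:-→d10:-→d11:-→d12:-→d13:-→d14:-→d15:-→d16:H6→d17:-→d18:-→d19:-→d20:-→d21:-→d22:H6 -> H6
  lookup 82.203.78.0: bits 01010010110010110100111000000 walk d0:-→d1:-→d2:-→d3:-→d4:-→d5:-→d6:-→d7:-→d8:-→d9:-→d10:-→d11:-→d12:-→d13:-→d14:-→d15:-→d16:-→d17:-→d18:-→d19:-→d20:-→d21:-→d22:-→d23:-→d24:-→d25:-→d26:-→d27:-→d28:-→d29:H5 -> H5
  + 82.203.72.0/21 (H4) depth=21
  - 107.112.0.0/16 clear@16
  - 82.203.78.0/29 clear@29
  - 107.112.88.0/22 clear@22

== LOOKUPS ==
["H0","H0","H0","H5","H5","H6","H6","H5"]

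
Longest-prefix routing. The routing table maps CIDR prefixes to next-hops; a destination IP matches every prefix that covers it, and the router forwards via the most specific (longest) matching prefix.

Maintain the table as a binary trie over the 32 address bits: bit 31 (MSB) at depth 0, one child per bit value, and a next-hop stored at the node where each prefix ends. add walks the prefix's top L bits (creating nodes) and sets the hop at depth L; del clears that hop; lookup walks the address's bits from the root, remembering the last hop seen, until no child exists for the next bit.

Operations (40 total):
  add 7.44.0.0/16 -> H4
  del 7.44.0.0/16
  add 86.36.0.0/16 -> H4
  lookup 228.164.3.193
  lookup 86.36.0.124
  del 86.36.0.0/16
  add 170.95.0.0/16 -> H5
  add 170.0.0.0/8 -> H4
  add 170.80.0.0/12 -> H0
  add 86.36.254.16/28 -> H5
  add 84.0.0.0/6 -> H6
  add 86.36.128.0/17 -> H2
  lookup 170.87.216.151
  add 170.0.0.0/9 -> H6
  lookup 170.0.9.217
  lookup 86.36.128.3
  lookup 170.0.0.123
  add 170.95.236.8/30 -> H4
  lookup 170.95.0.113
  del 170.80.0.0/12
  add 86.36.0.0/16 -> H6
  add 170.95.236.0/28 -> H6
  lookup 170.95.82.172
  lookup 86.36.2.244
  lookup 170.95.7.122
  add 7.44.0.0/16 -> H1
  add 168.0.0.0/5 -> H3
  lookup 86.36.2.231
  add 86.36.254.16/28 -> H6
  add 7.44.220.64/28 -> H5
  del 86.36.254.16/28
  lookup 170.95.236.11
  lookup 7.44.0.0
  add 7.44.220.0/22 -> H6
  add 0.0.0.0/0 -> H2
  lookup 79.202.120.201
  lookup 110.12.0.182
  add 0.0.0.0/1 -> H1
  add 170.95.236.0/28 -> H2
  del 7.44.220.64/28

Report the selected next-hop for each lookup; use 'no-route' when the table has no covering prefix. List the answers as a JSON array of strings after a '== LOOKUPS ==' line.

Trace:
  + 7.44.0.0/16 (H4) depth=16
  del 7.44.0.0/16 (clear depth 16)
  + 86.36.0.0/16 (H4) depth=16
  lookup 228.164.3.193: bits ε walk d0:- -> no-route
  lookup 86.36.0.124: bits 0101011000100100 walk d0:-→d1:-→d2:-→d3:-→d4:-→d5:-→d6:-→d7:-→d8:-→d9:-→d10:-→d11:-→d12:-→d13:-→d14:-→d15:-→d16:H4 -> H4
  del 86.36.0.0/16 (clear depth 16)
  + 170.95.0.0/16 (H5) depth=16
  + 170.0.0.0/8 (H4) depth=8
  + 170.80.0.0/12 (H0) depth=12
  + 86.36.254.16/28 (H5) depth=28
  + 84.0.0.0/6 (H6) depth=6
  + 86.36.128.0/17 (H2) depth=17
  lookup 170.87.216.151: bits 101010100101 walk d0:-→d1:-→d2:-→d3:-→d4:-→d5:-→d6:-→d7:-→d8:H4→d9:-→d10:-→d11:-→d12:H0 -> H0
  + 170.0.0.0/9 (H6) depth=9
  lookup 170.0.9.217: bits 101010100 walk d0:-→d1:-→d2:-→d3:-→d4:-→d5:-→d6:-→d7:-→d8:H4→d9:H6 -> H6
  lookup 86.36.128.3: bits 01010110001001001 walk d0:-→d1:-→d2:-→d3:-→d4:-→d5:-→d6:H6→d7:-→d8:-→d9:-→d10:-→d11:-→d12:-→d13:-→d14:-→d15:-→d16:-→d17:H2 -> H2
  lookup 170.0.0.123: bits 101010100 walk d0:-→d1:-→d2:-→d3:-→d4:-→d5:-→d6:-→d7:-→d8:H4→d9:H6 -> H6
  + 170.95.236.8/30 (H4) depth=30
  lookup 170.95.0.113: bits 1010101001011111 walk d0:-→d1:-→d2:-→d3:-→d4:-→d5:-→d6:-→d7:-→d8:H4→d9:H6→d10:-→d11:-→d12:H0→d13:-→d14:-→d15:-→d16:H5 -> H5
  del 170.80.0.0/12 (clear depth 12)
  + 86.36.0.0/16 (H6) depth=16
  + 170.95.236.0/28 (H6) depth=28
  lookup 170.95.82.172: bits 1010101001011111 walk d0:-→d1:-→d2:-→d3:-→d4:-→d5:-→d6:-→d7:-→d8:H4→d9:H6→d10:-→d11:-→d12:-→d13:-→d14:-→d15:-→d16:H5 -> H5
  lookup 86.36.2.244: bits 0101011000100100 walk d0:-→d1:-→d2:-→d3:-→d4:-→d5:-→d6:H6→d7:-→d8:-→d9:-→d10:-→d11:-→d12:-→d13:-→d14:-→d15:-→d16:H6 -> H6
  lookup 170.95.7.122: bits 1010101001011111 walk d0:-→d1:-→d2:-→d3:-→d4:-→d5:-→d6:-→d7:-→d8:H4→d9:H6→d10:-→d11:-→d12:-→d13:-→d14:-→d15:-→d16:H5 -> H5
  + 7.44.0.0/16 (H1) depth=16
  + 168.0.0.0/5 (H3) depth=5
  lookup 86.36.2.231: bits 0101011000100100 walk d0:-→d1:-→d2:-→d3:-→d4:-→d5:-→d6:H6→d7:-→d8:-→d9:-→d10:-→d11:-→d12:-→d13:-→d14:-→d15:-→d16:H6 -> H6
  + 86.36.254.16/28 (H6) depth=28
  + 7.44.220.64/28 (H5) depth=28
  del 86.36.254.16/28 (clear depth 28)
  lookup 170.95.236.11: bits 101010100101111111101100000010 walk d0:-→d1:-→d2:-→d3:-→d4:-→d5:H3→d6:-→d7:-→d8:H4→d9:H6→d10:-→d11:-→d12:-→d13:-→d14:-→d15:-→d16:H5→d17:-→d18:-→d19:-→d20:-→d21:-→d22:-→d23:-→d24:-→d25:-→d26:-→d27:-→d28:H6→d29:-→d30:H4 -> H4
  lookup 7.44.0.0: bits 0000011100101100 walk d0:-→d1:-→d2:-→d3:-→d4:-→d5:-→d6:-→d7:-→d8:-→d9:-→d10:-→d11:-→d12:-→d13:-→d14:-→d15:-→d16:H1 -> H1
  + 7.44.220.0/22 (H6) depth=22
  + 0.0.0.0/0 (H2) depth=0
  lookup 79.202.120.201: bits 010 walk d0:H2→d1:-→d2:-→d3:- -> H2
  lookup 110.12.0.182: bits 01 walk d0:H2→d1:-→d2:- -> H2
  + 0.0.0.0/1 (H1) depth=1
  + 170.95.236.0/28 (H2) depth=28
  del 7.44.220.64/28 (clear depth 28)

== LOOKUPS ==
["no-route","H4","H0","H6","H2","H6","H5","H5","H6","H5","H6","H4","H1","H2","H2"]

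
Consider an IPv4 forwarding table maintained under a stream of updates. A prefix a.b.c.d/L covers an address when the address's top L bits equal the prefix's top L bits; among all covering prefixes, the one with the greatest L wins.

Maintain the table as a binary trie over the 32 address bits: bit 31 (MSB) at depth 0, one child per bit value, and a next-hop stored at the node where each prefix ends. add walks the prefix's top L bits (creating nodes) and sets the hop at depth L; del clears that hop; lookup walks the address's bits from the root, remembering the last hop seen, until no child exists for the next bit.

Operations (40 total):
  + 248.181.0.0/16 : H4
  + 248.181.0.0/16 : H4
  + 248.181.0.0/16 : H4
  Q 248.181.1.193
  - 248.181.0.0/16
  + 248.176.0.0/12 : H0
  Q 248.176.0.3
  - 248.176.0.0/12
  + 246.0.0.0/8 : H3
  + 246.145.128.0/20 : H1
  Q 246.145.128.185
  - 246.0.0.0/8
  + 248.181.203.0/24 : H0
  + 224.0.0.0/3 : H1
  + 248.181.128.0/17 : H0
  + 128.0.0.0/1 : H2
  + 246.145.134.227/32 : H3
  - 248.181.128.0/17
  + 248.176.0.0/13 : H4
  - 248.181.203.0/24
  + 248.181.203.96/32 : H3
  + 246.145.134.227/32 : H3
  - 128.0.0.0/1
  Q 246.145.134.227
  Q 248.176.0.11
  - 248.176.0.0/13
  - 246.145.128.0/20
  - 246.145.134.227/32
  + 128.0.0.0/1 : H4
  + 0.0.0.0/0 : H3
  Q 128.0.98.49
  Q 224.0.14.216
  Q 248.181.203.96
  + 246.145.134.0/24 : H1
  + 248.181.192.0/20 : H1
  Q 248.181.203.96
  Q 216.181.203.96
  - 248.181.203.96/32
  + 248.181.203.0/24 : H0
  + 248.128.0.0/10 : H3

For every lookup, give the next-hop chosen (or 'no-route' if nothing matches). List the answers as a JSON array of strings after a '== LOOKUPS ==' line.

Apply in order:
  add 248.181.0.0/16 -> H4 at depth 16
  add 248.181.0.0/16 -> H4 at depth 16
  add 248.181.0.0/16 -> H4 at depth 16
  lookup 248.181.1.193: bits 1111100010110101 walk d0:-→d1:-→d2:-→d3:-→d4:-→d5:-→d6:-→d7:-→d8:-→d9:-→d10:-→d11:-→d12:-→d13:-→d14:-→d15:-→d16:H4 -> H4
  del 248.181.0.0/16 (clear depth 16)
  add 248.176.0.0/12 -> H0 at depth 12
  lookup 248.176.0.3: bits 1111100010110 walk d0:-→d1:-→d2:-→d3:-→d4:-→d5:-→d6:-→d7:-→d8:-→d9:-→d10:-→d11:-→d12:H0→d13:- -> H0
  del 248.176.0.0/12 (clear depth 12)
  add 246.0.0.0/8 -> H3 at depth 8
  add 246.145.128.0/20 -> H1 at depth 20
  lookup 246.145.128.185: bits 11110110100100011000 walk d0:-→d1:-→d2:-→d3:-→d4:-→d5:-→d6:-→d7:-→d8:H3→d9:-→d10:-→d11:-→d12:-→d13:-→d14:-→d15:-→d16:-→d17:-→d18:-→d19:-→d20:H1 -> H1
  del 246.0.0.0/8 (clear depth 8)
  add 248.181.203.0/24 -> H0 at depth 24
  add 224.0.0.0/3 -> H1 at depth 3
  add 248.181.128.0/17 -> H0 at depth 17
  add 128.0.0.0/1 -> H2 at depth 1
  add 246.145.134.227/32 -> H3 at depth 32
  del 248.181.128.0/17 (clear depth 17)
  add 248.176.0.0/13 -> H4 at depth 13
  del 248.181.203.0/24 (clear depth 24)
  add 248.181.203.96/32 -> H3 at depth 32
  add 246.145.134.227/32 -> H3 at depth 32
  del 128.0.0.0/1 (clear depth 1)
  lookup 246.145.134.227: bits 11110110100100011000011011100011 walk d0:-→d1:-→d2:-→d3:H1→d4:-→d5:-→d6:-→d7:-→d8:-→d9:-→d10:-→d11:-→d12:-→d13:-→d14:-→d15:-→d16:-→d17:-→d18:-→d19:-→d20:H1→d21:-→d22:-→d23:-→d24:-→d25:-→d26:-→d27:-→d28:-→d29:-→d30:-→d31:-→d32:H3 -> H3
  lookup 248.176.0.11: bits 1111100010110 walk d0:-→d1:-→d2:-→d3:H1→d4:-→d5:-→d6:-→d7:-→d8:-→d9:-→d10:-→d11:-→d12:-→d13:H4 -> H4
  del 248.176.0.0/13 (clear depth 13)
  del 246.145.128.0/20 (clear depth 20)
  del 246.145.134.227/32 (clear depth 32)
  add 128.0.0.0/1 -> H4 at depth 1
  add 0.0.0.0/0 -> H3 at depth 0
  lookup 128.0.98.49: bits 1 walk d0:H3→d1:H4 -> H4
  lookup 224.0.14.216: bits 111 walk d0:H3→d1:H4→d2:-→d3:H1 -> H1
  lookup 248.181.203.96: bits 11111000101101011100101101100000 walk d0:H3→d1:H4→d2:-→d3:H1→d4:-→d5:-→d6:-→d7:-→d8:-→d9:-→d10:-→d11:-→d12:-→d13:-→d14:-→d15:-→d16:-→d17:-→d18:-→d19:-→d20:-→d21:-→d22:-→d23:-→d24:-→d25:-→d26:-→d27:-→d28:-→d29:-→d30:-→d31:-→d32:H3 -> H3
  add 246.145.134.0/24 -> H1 at depth 24
  add 248.181.192.0/20 -> H1 at depth 20
  lookup 248.181.203.96: bits 11111000101101011100101101100000 walk d0:H3→d1:H4→d2:-→d3:H1→d4:-→d5:-→d6:-→d7:-→d8:-→d9:-→d10:-→d11:-→d12:-→d13:-→d14:-→d15:-→d16:-→d17:-→d18:-→d19:-→d20:H1→d21:-→d22:-→d23:-→d24:-→d25:-→d26:-→d27:-→d28:-→d29:-→d30:-→d31:-→d32:H3 -> H3
  lookup 216.181.203.96: bits 11 walk d0:H3→d1:H4→d2:- -> H4
  del 248.181.203.96/32 (clear depth 32)
  add 248.181.203.0/24 -> H0 at depth 24
  add 248.128.0.0/10 -> H3 at depth 10

== LOOKUPS ==
["H4","H0","H1","H3","H4","H4","H1","H3","H3","H4"]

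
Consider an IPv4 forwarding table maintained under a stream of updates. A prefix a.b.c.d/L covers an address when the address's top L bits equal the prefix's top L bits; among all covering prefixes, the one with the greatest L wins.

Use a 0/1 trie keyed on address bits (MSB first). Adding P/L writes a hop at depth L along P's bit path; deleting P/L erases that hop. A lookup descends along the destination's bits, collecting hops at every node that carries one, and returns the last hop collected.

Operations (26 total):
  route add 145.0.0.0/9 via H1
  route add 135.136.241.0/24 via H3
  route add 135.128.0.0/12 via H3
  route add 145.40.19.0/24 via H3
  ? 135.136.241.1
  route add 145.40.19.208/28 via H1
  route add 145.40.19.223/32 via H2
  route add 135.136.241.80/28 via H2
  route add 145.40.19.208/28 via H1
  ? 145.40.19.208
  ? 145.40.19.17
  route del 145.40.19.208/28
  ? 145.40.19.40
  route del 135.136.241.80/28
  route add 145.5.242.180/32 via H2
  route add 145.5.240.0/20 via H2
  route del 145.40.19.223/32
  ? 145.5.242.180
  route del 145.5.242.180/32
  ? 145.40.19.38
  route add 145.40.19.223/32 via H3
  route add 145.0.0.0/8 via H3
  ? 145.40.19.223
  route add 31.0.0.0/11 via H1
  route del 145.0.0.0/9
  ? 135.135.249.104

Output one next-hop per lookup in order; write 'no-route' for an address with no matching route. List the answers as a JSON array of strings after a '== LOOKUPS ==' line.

Apply in order:
  + 145.0.0.0/9 (H1) depth=9
  + 135.136.241.0/24 (H3) depth=24
  + 135.128.0.0/12 (H3) depth=12
  + 145.40.19.0/24 (H3) depth=24
  lookup 135.136.241.1: bits 100001111000100011110001 walk d0:-→d1:-→d2:-→d3:-→d4:-→d5:-→d6:-→d7:-→d8:-→d9:-→d10:-→d11:-→d12:H3→d13:-→d14:-→d15:-→d16:-→d17:-→d18:-→d19:-→d20:-→d21:-→d22:-→d23:-→d24:H3 -> H3
  + 145.40.19.208/28 (H1) depth=28
  + 145.40.19.223/32 (H2) depth=32
  + 135.136.241.80/28 (H2) depth=28
  + 145.40.19.208/28 (H1) depth=28
  lookup 145.40.19.208: bits 1001000100101000000100111101 walk d0:-→d1:-→d2:-→d3:-→d4:-→d5:-→d6:-→d7:-→d8:-→d9:H1→d10:-→d11:-→d12:-→d13:-→d14:-→d15:-→d16:-→d17:-→d18:-→d19:-→d20:-→d21:-→d22:-→d23:-→d24:H3→d25:-→d26:-→d27:-→d28:H1 -> H1
  lookup 145.40.19.17: bits 100100010010100000010011 walk d0:-→d1:-→d2:-→d3:-→d4:-→d5:-→d6:-→d7:-→d8:-→d9:H1→d10:-→d11:-→d12:-→d13:-→d14:-→d15:-→d16:-→d17:-→d18:-→d19:-→d20:-→d21:-→d22:-→d23:-→d24:H3 -> H3
  del 145.40.19.208/28 (clear depth 28)
  lookup 145.40.19.40: bits 100100010010100000010011 walk d0:-→d1:-→d2:-→d3:-→d4:-→d5:-→d6:-→d7:-→d8:-→d9:H1→d10:-→d11:-→d12:-→d13:-→d14:-→d15:-→d16:-→d17:-→d18:-→d19:-→d20:-→d21:-→d22:-→d23:-→d24:H3 -> H3
  del 135.136.241.80/28 (clear depth 28)
  + 145.5.242.180/32 (H2) depth=32
  + 145.5.240.0/20 (H2) depth=20
  del 145.40.19.223/32 (clear depth 32)
  lookup 145.5.242.180: bits 10010001000001011111001010110100 walk d0:-→d1:-→d2:-→d3:-→d4:-→d5:-→d6:-→d7:-→d8:-→d9:H1→d10:-→d11:-→d12:-→d13:-→d14:-→d15:-→d16:-→d17:-→d18:-→d19:-→d20:H2→d21:-→d22:-→d23:-→d24:-→d25:-→d26:-→d27:-→d28:-→d29:-→d30:-→d31:-→d32:H2 -> H2
  del 145.5.242.180/32 (clear depth 32)
  lookup 145.40.19.38: bits 100100010010100000010011 walk d0:-→d1:-→d2:-→d3:-→d4:-→d5:-→d6:-→d7:-→d8:-→d9:H1→d10:-→d11:-→d12:-→d13:-→d14:-→d15:-→d16:-→d17:-→d18:-→d19:-→d20:-→d21:-→d22:-→d23:-→d24:H3 -> H3
  + 145.40.19.223/32 (H3) depth=32
  + 145.0.0.0/8 (H3) depth=8
  lookup 145.40.19.223: bits 10010001001010000001001111011111 walk d0:-→d1:-→d2:-→d3:-→d4:-→d5:-→d6:-→d7:-→d8:H3→d9:H1→d10:-→d11:-→d12:-→d13:-→d14:-→d15:-→d16:-→d17:-→d18:-→d19:-→d20:-→d21:-→d22:-→d23:-→d24:H3→d25:-→d26:-→d27:-→d28:-→d29:-→d30:-→d31:-→d32:H3 -> H3
  + 31.0.0.0/11 (H1) depth=11
  del 145.0.0.0/9 (clear depth 9)
  lookup 135.135.249.104: bits 100001111000 walk d0:-→d1:-→d2:-→d3:-→d4:-→d5:-→d6:-→d7:-→d8:-→d9:-→d10:-→d11:-→d12:H3 -> H3

== LOOKUPS ==
["H3","H1","H3","H3","H2","H3","H3","H3"]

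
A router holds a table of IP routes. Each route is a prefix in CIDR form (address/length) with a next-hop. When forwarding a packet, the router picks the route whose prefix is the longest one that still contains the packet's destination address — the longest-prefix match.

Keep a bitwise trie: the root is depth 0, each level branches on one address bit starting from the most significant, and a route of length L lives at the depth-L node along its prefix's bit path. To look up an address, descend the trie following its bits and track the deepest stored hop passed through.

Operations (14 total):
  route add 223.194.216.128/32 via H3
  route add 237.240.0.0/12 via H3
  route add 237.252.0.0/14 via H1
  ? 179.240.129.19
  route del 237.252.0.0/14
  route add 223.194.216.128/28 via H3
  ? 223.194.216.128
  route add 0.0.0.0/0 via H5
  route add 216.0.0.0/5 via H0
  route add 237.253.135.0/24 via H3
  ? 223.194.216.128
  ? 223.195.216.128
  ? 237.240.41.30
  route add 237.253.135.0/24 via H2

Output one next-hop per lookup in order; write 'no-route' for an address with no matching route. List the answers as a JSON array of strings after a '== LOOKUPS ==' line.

Process each operation:
  + 223.194.216.128/32 (H3) depth=32
  + 237.240.0.0/12 (H3) depth=12
  + 237.252.0.0/14 (H1) depth=14
  Q 179.240.129.19: descend 1 ; hops seen [∅] ; pick no-route
  del 237.252.0.0/14 (clear depth 14)
  + 223.194.216.128/28 (H3) depth=28
  Q 223.194.216.128: descend 11011111110000101101100010000000 ; hops seen [H3,H3] ; pick H3
  + 0.0.0.0/0 (H5) depth=0
  + 216.0.0.0/5 (H0) depth=5
  + 237.253.135.0/24 (H3) depth=24
  Q 223.194.216.128: descend 11011111110000101101100010000000 ; hops seen [H5,H0,H3,H3] ; pick H3
  Q 223.195.216.128: descend 110111111100001 ; hops seen [H5,H0] ; pick H0
  Q 237.240.41.30: descend 111011011111 ; hops seen [H5,H3] ; pick H3
  + 237.253.135.0/24 (H2) depth=24

== LOOKUPS ==
["no-route","H3","H3","H0","H3"]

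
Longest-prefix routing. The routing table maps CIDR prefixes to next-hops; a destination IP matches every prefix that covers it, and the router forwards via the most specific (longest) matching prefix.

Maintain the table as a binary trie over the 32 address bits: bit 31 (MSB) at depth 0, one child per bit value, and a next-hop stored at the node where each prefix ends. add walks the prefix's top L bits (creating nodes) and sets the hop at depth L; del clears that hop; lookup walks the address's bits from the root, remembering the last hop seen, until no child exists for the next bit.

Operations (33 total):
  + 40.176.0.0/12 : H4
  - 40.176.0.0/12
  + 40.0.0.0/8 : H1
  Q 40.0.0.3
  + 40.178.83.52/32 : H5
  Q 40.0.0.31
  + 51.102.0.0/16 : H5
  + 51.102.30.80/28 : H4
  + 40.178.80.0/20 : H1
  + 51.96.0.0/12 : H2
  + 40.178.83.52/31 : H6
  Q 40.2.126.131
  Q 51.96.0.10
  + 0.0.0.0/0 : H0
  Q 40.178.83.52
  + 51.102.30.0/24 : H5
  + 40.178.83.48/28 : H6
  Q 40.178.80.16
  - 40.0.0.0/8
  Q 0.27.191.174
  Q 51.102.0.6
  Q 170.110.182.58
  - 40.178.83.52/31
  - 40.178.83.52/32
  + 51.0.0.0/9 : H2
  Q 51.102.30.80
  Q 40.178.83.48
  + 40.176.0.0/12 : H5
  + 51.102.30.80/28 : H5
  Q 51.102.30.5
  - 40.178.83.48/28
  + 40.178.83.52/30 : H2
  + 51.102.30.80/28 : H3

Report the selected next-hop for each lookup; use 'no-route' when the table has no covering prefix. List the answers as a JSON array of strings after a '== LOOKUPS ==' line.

Process each operation:
  add 40.176.0.0/12 -> H4 at depth 12
  - 40.176.0.0/12 clear@12
  add 40.0.0.0/8 -> H1 at depth 8
  Q 40.0.0.3: descend 00101000 ; hops seen [H1] ; pick H1
  add 40.178.83.52/32 -> H5 at depth 32
  Q 40.0.0.31: descend 00101000 ; hops seen [H1] ; pick H1
  add 51.102.0.0/16 -> H5 at depth 16
  add 51.102.30.80/28 -> H4 at depth 28
  add 40.178.80.0/20 -> H1 at depth 20
  add 51.96.0.0/12 -> H2 at depth 12
  add 40.178.83.52/31 -> H6 at depth 31
  Q 40.2.126.131: descend 00101000 ; hops seen [H1] ; pick H1
  Q 51.96.0.10: descend 0011001101100 ; hops seen [H2] ; pick H2
  add 0.0.0.0/0 -> H0 at depth 0
  Q 40.178.83.52: descend 00101000101100100101001100110100 ; hops seen [H0,H1,H1,H6,H5] ; pick H5
  add 51.102.30.0/24 -> H5 at depth 24
  add 40.178.83.48/28 -> H6 at depth 28
  Q 40.178.80.16: descend 0010100010110010010100 ; hops seen [H0,H1,H1] ; pick H1
  - 40.0.0.0/8 clear@8
  Q 0.27.191.174: descend 00 ; hops seen [H0] ; pick H0
  Q 51.102.0.6: descend 0011001101100110000 ; hops seen [H0,H2,H5] ; pick H5
  Q 170.110.182.58: descend ε ; hops seen [H0] ; pick H0
  - 40.178.83.52/31 clear@31
  - 40.178.83.52/32 clear@32
  add 51.0.0.0/9 -> H2 at depth 9
  Q 51.102.30.80: descend 0011001101100110000111100101 ; hops seen [H0,H2,H2,H5,H5,H4] ; pick H4
  Q 40.178.83.48: descend 00101000101100100101001100110 ; hops seen [H0,H1,H6] ; pick H6
  add 40.176.0.0/12 -> H5 at depth 12
  add 51.102.30.80/28 -> H5 at depth 28
  Q 51.102.30.5: descend 0011001101100110000111100 ; hops seen [H0,H2,H2,H5,H5] ; pick H5
  - 40.178.83.48/28 clear@28
  add 40.178.83.52/30 -> H2 at depth 30
  add 51.102.30.80/28 -> H3 at depth 28

== LOOKUPS ==
["H1","H1","H1","H2","H5","H1","H0","H5","H0","H4","H6","H5"]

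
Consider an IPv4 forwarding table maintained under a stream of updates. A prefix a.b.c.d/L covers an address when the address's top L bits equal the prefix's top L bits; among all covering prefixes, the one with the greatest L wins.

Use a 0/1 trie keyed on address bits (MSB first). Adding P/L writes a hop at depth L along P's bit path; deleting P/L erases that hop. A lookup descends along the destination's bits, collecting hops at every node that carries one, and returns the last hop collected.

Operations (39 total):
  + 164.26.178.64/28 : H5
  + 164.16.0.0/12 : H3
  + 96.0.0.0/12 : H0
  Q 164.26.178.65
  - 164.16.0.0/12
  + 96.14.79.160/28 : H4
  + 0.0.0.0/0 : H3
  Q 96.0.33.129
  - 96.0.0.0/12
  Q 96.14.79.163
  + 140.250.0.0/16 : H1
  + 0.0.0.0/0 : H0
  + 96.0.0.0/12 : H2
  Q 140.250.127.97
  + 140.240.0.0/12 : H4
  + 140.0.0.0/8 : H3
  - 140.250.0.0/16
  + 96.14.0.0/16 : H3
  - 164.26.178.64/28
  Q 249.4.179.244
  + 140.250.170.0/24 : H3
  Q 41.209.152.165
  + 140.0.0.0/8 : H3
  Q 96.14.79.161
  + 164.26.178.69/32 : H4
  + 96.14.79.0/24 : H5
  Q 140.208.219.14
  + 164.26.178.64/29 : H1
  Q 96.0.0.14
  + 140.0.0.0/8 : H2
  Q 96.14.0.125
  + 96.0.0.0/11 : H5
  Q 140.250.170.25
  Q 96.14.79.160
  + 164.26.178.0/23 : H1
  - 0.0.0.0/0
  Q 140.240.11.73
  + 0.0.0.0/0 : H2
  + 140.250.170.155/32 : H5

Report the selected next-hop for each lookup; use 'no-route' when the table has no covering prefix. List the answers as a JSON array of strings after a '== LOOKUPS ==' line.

Trace:
  + 164.26.178.64/28 (H5) depth=28
  + 164.16.0.0/12 (H3) depth=12
  + 96.0.0.0/12 (H0) depth=12
  Q 164.26.178.65: descend 1010010000011010101100100100 ; hops seen [H3,H5] ; pick H5
  - 164.16.0.0/12 clear@12
  + 96.14.79.160/28 (H4) depth=28
  + 0.0.0.0/0 (H3) depth=0
  Q 96.0.33.129: descend 011000000000 ; hops seen [H3,H0] ; pick H0
  - 96.0.0.0/12 clear@12
  Q 96.14.79.163: descend 0110000000001110010011111010 ; hops seen [H3,H4] ; pick H4
  + 140.250.0.0/16 (H1) depth=16
  + 0.0.0.0/0 (H0) depth=0
  + 96.0.0.0/12 (H2) depth=12
  Q 140.250.127.97: descend 1000110011111010 ; hops seen [H0,H1] ; pick H1
  + 140.240.0.0/12 (H4) depth=12
  + 140.0.0.0/8 (H3) depth=8
  - 140.250.0.0/16 clear@16
  + 96.14.0.0/16 (H3) depth=16
  - 164.26.178.64/28 clear@28
  Q 249.4.179.244: descend 1 ; hops seen [H0] ; pick H0
  + 140.250.170.0/24 (H3) depth=24
  Q 41.209.152.165: descend 0 ; hops seen [H0] ; pick H0
  + 140.0.0.0/8 (H3) depth=8
  Q 96.14.79.161: descend 0110000000001110010011111010 ; hops seen [H0,H2,H3,H4] ; pick H4
  + 164.26.178.69/32 (H4) depth=32
  + 96.14.79.0/24 (H5) depth=24
  Q 140.208.219.14: descend 1000110011 ; hops seen [H0,H3] ; pick H3
  + 164.26.178.64/29 (H1) depth=29
  Q 96.0.0.14: descend 011000000000 ; hops seen [H0,H2] ; pick H2
  + 140.0.0.0/8 (H2) depth=8
  Q 96.14.0.125: descend 01100000000011100 ; hops seen [H0,H2,H3] ; pick H3
  + 96.0.0.0/11 (H5) depth=11
  Q 140.250.170.25: descend 100011001111101010101010 ; hops seen [H0,H2,H4,H3] ; pick H3
  Q 96.14.79.160: descend 0110000000001110010011111010 ; hops seen [H0,H5,H2,H3,H5,H4] ; pick H4
  + 164.26.178.0/23 (H1) depth=23
  - 0.0.0.0/0 clear@0
  Q 140.240.11.73: descend 100011001111 ; hops seen [H2,H4] ; pick H4
  + 0.0.0.0/0 (H2) depth=0
  + 140.250.170.155/32 (H5) depth=32

== LOOKUPS ==
["H5","H0","H4","H1","H0","H0","H4","H3","H2","H3","H3","H4","H4"]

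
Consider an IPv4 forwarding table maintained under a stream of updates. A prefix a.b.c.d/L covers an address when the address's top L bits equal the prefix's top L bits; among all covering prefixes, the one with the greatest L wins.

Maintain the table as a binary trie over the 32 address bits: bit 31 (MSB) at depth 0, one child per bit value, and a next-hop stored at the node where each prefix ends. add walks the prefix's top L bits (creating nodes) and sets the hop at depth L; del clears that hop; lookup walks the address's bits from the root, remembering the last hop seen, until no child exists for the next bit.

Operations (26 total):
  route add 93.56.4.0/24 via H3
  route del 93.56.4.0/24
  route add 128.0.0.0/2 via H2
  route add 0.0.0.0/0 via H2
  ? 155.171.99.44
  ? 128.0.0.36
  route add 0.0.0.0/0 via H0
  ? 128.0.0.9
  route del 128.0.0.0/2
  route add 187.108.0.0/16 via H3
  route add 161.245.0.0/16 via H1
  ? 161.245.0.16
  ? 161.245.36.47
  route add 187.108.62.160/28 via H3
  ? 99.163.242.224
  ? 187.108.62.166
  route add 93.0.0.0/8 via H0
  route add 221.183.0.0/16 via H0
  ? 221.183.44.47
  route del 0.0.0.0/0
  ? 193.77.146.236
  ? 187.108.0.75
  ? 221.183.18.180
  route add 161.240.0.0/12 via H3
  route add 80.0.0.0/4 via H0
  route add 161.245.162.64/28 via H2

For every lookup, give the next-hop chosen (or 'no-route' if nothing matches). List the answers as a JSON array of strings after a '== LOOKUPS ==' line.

Apply in order:
  add 93.56.4.0/24 -> H3 at depth 24
  - 93.56.4.0/24 clear@24
  add 128.0.0.0/2 -> H2 at depth 2
  add 0.0.0.0/0 -> H2 at depth 0
  Q 155.171.99.44: descend 10 ; hops seen [H2,H2] ; pick H2
  Q 128.0.0.36: descend 10 ; hops seen [H2,H2] ; pick H2
  add 0.0.0.0/0 -> H0 at depth 0
  Q 128.0.0.9: descend 10 ; hops seen [H0,H2] ; pick H2
  - 128.0.0.0/2 clear@2
  add 187.108.0.0/16 -> H3 at depth 16
  add 161.245.0.0/16 -> H1 at depth 16
  Q 161.245.0.16: descend 1010000111110101 ; hops seen [H0,H1] ; pick H1
  Q 161.245.36.47: descend 1010000111110101 ; hops seen [H0,H1] ; pick H1
  add 187.108.62.160/28 -> H3 at depth 28
  Q 99.163.242.224: descend 01 ; hops seen [H0] ; pick H0
  Q 187.108.62.166: descend 1011101101101100001111101010 ; hops seen [H0,H3,H3] ; pick H3
  add 93.0.0.0/8 -> H0 at depth 8
  add 221.183.0.0/16 -> H0 at depth 16
  Q 221.183.44.47: descend 1101110110110111 ; hops seen [H0,H0] ; pick H0
  - 0.0.0.0/0 clear@0
  Q 193.77.146.236: descend 110 ; hops seen [∅] ; pick no-route
  Q 187.108.0.75: descend 101110110110110000 ; hops seen [H3] ; pick H3
  Q 221.183.18.180: descend 1101110110110111 ; hops seen [H0] ; pick H0
  add 161.240.0.0/12 -> H3 at depth 12
  add 80.0.0.0/4 -> H0 at depth 4
  add 161.245.162.64/28 -> H2 at depth 28

== LOOKUPS ==
["H2","H2","H2","H1","H1","H0","H3","H0","no-route","H3","H0"]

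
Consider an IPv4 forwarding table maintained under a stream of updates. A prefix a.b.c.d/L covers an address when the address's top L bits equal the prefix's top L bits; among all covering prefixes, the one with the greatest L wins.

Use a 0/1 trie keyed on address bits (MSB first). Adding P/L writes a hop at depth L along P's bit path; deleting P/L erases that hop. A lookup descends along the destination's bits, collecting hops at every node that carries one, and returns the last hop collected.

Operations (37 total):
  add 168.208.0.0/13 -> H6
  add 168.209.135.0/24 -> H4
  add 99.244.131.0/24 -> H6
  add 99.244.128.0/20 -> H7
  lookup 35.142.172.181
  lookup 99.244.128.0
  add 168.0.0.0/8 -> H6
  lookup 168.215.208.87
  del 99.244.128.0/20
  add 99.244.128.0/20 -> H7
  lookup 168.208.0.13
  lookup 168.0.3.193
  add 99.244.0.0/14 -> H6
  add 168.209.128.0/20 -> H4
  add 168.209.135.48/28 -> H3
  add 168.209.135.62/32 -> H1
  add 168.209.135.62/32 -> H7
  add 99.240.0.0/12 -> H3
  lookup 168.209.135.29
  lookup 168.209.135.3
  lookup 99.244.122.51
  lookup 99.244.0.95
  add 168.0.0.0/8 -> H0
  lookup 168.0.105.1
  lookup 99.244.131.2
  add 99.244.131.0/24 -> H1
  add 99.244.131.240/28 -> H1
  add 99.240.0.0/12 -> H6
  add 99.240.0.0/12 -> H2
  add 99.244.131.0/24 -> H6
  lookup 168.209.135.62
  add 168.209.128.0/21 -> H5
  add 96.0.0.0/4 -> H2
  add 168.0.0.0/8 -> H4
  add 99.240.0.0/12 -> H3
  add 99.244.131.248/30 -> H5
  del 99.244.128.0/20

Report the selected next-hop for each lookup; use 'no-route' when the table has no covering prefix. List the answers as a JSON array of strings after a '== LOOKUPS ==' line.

Process each operation:
  + 168.208.0.0/13 (H6) depth=13
  + 168.209.135.0/24 (H4) depth=24
  + 99.244.131.0/24 (H6) depth=24
  + 99.244.128.0/20 (H7) depth=20
  ? 35.142.172.181  path d0:-→d1:-  best=no-route
  ? 99.244.128.0  path d0:-→d1:-→d2:-→d3:-→d4:-→d5:-→d6:-→d7:-→d8:-→d9:-→d10:-→d11:-→d12:-→d13:-→d14:-→d15:-→d16:-→d17:-→d18:-→d19:-→d20:H7→d21:-→d22:-  best=H7
  + 168.0.0.0/8 (H6) depth=8
  ? 168.215.208.87  path d0:-→d1:-→d2:-→d3:-→d4:-→d5:-→d6:-→d7:-→d8:H6→d9:-→d10:-→d11:-→d12:-→d13:H6  best=H6
  del 99.244.128.0/20 (clear depth 20)
  + 99.244.128.0/20 (H7) depth=20
  ? 168.208.0.13  path d0:-→d1:-→d2:-→d3:-→d4:-→d5:-→d6:-→d7:-→d8:H6→d9:-→d10:-→d11:-→d12:-→d13:H6→d14:-→d15:-  best=H6
  ? 168.0.3.193  path d0:-→d1:-→d2:-→d3:-→d4:-→d5:-→d6:-→d7:-→d8:H6  best=H6
  + 99.244.0.0/14 (H6) depth=14
  + 168.209.128.0/20 (H4) depth=20
  + 168.209.135.48/28 (H3) depth=28
  + 168.209.135.62/32 (H1) depth=32
  + 168.209.135.62/32 (H7) depth=32
  + 99.240.0.0/12 (H3) depth=12
  ? 168.209.135.29  path d0:-→d1:-→d2:-→d3:-→d4:-→d5:-→d6:-→d7:-→d8:H6→d9:-→d10:-→d11:-→d12:-→d13:H6→d14:-→d15:-→d16:-→d17:-→d18:-→d19:-→d20:H4→d21:-→d22:-→d23:-→d24:H4→d25:-→d26:-  best=H4
  ? 168.209.135.3  path d0:-→d1:-→d2:-→d3:-→d4:-→d5:-→d6:-→d7:-→d8:H6→d9:-→d10:-→d11:-→d12:-→d13:H6→d14:-→d15:-→d16:-→d17:-→d18:-→d19:-→d20:H4→d21:-→d22:-→d23:-→d24:H4→d25:-→d26:-  best=H4
  ? 99.244.122.51  path d0:-→d1:-→d2:-→d3:-→d4:-→d5:-→d6:-→d7:-→d8:-→d9:-→d10:-→d11:-→d12:H3→d13:-→d14:H6→d15:-→d16:-  best=H6
  ? 99.244.0.95  path d0:-→d1:-→d2:-→d3:-→d4:-→d5:-→d6:-→d7:-→d8:-→d9:-→d10:-→d11:-→d12:H3→d13:-→d14:H6→d15:-→d16:-  best=H6
  + 168.0.0.0/8 (H0) depth=8
  ? 168.0.105.1  path d0:-→d1:-→d2:-→d3:-→d4:-→d5:-→d6:-→d7:-→d8:H0  best=H0
  ? 99.244.131.2  path d0:-→d1:-→d2:-→d3:-→d4:-→d5:-→d6:-→d7:-→d8:-→d9:-→d10:-→d11:-→d12:H3→d13:-→d14:H6→d15:-→d16:-→d17:-→d18:-→d19:-→d20:H7→d21:-→d22:-→d23:-→d24:H6  best=H6
  + 99.244.131.0/24 (H1) depth=24
  + 99.244.131.240/28 (H1) depth=28
  + 99.240.0.0/12 (H6) depth=12
  + 99.240.0.0/12 (H2) depth=12
  + 99.244.131.0/24 (H6) depth=24
  ? 168.209.135.62  path d0:-→d1:-→d2:-→d3:-→d4:-→d5:-→d6:-→d7:-→d8:H0→d9:-→d10:-→d11:-→d12:-→d13:H6→d14:-→d15:-→d16:-→d17:-→d18:-→d19:-→d20:H4→d21:-→d22:-→d23:-→d24:H4→d25:-→d26:-→d27:-→d28:H3→d29:-→d30:-→d31:-→d32:H7  best=H7
  + 168.209.128.0/21 (H5) depth=21
  + 96.0.0.0/4 (H2) depth=4
  + 168.0.0.0/8 (H4) depth=8
  + 99.240.0.0/12 (H3) depth=12
  + 99.244.131.248/30 (H5) depth=30
  del 99.244.128.0/20 (clear depth 20)

== LOOKUPS ==
["no-route","H7","H6","H6","H6","H4","H4","H6","H6","H0","H6","H7"]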